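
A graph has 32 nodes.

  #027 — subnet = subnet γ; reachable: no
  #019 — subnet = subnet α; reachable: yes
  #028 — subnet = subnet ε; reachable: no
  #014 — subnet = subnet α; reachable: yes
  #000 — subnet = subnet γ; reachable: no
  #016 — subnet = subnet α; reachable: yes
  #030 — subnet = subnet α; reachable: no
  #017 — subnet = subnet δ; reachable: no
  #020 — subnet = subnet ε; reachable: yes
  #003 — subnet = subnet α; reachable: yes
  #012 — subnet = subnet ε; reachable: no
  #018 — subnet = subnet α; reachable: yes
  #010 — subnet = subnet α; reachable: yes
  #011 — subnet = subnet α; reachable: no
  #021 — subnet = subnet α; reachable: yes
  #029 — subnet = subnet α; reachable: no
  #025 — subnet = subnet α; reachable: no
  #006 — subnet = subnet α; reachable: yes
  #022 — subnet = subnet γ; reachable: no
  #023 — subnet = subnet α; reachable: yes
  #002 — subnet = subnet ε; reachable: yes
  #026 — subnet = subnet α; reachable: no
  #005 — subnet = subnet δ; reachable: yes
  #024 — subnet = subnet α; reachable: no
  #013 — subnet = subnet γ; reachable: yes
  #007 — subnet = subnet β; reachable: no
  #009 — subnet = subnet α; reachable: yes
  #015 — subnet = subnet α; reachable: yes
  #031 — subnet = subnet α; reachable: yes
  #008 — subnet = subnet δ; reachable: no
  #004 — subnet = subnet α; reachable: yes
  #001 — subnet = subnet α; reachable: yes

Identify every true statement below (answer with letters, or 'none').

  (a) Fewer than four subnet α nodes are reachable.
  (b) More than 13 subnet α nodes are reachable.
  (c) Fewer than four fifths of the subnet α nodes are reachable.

|A| = 20, |A ∩ B| = 14, |A ∖ B| = 6.
(a) |A ∩ B| < 4: fails.
(b) |A ∩ B| > 13: holds.
(c) |A ∩ B| / |A| < 4/5: holds.

(b), (c)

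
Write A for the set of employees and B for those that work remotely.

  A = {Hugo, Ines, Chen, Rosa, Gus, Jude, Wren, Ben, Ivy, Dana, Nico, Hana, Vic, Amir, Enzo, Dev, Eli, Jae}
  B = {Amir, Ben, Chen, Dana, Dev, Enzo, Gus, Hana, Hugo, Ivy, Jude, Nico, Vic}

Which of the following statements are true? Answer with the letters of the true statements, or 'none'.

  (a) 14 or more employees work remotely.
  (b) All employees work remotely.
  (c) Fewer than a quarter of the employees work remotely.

none

|A| = 18, |A ∩ B| = 13, |A ∖ B| = 5.
(a) |A ∩ B| ≥ 14: fails.
(b) A ⊆ B, i.e. every element of A is in B (|A ∖ B| = 0): fails.
(c) |A ∩ B| / |A| < 1/4: fails.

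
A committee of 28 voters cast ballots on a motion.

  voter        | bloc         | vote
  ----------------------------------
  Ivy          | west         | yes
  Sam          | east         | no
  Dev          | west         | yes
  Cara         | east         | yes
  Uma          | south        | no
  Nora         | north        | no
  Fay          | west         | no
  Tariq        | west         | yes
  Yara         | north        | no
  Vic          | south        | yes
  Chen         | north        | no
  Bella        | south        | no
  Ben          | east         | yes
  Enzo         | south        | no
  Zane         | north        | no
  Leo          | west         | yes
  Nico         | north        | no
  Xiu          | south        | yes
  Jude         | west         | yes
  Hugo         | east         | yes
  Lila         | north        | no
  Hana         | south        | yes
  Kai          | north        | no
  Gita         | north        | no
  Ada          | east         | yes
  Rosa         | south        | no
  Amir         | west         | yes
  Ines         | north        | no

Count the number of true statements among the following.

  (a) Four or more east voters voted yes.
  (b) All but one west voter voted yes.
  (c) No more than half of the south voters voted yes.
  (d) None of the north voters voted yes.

(a) east: |A| = 5, |A ∩ B| = 4; needs |A ∩ B| ≥ 4 — true.
(b) west: |A| = 7, |A ∩ B| = 6; needs |A ∖ B| = 1 — true.
(c) south: |A| = 7, |A ∩ B| = 3; needs |A ∩ B| ≤ |A ∖ B| — true.
(d) north: |A| = 9, |A ∩ B| = 0; needs A ∩ B = ∅ (|A ∩ B| = 0) — true.

4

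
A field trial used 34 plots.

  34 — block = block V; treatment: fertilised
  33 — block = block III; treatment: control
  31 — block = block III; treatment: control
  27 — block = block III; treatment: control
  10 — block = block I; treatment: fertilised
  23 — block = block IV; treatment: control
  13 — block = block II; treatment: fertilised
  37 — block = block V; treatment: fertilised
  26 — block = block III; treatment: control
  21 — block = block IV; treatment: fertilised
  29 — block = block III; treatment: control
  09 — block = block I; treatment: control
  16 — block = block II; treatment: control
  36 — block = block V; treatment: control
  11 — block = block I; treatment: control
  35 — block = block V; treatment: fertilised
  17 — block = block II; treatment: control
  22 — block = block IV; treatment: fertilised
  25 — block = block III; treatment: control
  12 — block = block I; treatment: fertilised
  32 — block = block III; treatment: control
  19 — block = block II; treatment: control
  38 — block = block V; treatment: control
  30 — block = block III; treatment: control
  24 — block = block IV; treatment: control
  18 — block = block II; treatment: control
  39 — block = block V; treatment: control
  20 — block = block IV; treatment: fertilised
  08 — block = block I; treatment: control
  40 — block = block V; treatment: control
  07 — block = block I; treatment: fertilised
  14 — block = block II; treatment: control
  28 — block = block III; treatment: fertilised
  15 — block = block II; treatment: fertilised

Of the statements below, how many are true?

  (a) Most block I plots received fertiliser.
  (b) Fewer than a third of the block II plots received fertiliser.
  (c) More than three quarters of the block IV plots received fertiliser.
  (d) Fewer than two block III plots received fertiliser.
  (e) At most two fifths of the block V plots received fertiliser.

(a) block I: |A| = 6, |A ∩ B| = 3; needs |A ∩ B| > |A ∖ B| — false.
(b) block II: |A| = 7, |A ∩ B| = 2; needs |A ∩ B| / |A| < 1/3 — true.
(c) block IV: |A| = 5, |A ∩ B| = 3; needs |A ∩ B| / |A| > 3/4 — false.
(d) block III: |A| = 9, |A ∩ B| = 1; needs |A ∩ B| < 2 — true.
(e) block V: |A| = 7, |A ∩ B| = 3; needs |A ∩ B| / |A| ≤ 2/5 — false.

2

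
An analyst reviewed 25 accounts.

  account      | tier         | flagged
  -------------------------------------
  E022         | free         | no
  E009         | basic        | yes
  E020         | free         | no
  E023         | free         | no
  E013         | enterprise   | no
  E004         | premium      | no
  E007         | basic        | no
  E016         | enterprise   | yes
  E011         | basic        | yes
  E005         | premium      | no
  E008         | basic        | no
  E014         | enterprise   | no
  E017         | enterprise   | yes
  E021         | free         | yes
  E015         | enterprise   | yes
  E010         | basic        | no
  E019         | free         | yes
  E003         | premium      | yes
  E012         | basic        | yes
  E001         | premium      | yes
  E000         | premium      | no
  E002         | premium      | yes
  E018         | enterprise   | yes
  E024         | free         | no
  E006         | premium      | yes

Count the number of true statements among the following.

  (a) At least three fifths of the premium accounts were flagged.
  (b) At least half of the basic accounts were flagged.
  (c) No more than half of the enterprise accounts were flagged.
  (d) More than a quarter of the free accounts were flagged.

(a) premium: |A| = 7, |A ∩ B| = 4; needs |A ∩ B| / |A| ≥ 3/5 — false.
(b) basic: |A| = 6, |A ∩ B| = 3; needs |A ∩ B| ≥ |A ∖ B| — true.
(c) enterprise: |A| = 6, |A ∩ B| = 4; needs |A ∩ B| ≤ |A ∖ B| — false.
(d) free: |A| = 6, |A ∩ B| = 2; needs |A ∩ B| / |A| > 1/4 — true.

2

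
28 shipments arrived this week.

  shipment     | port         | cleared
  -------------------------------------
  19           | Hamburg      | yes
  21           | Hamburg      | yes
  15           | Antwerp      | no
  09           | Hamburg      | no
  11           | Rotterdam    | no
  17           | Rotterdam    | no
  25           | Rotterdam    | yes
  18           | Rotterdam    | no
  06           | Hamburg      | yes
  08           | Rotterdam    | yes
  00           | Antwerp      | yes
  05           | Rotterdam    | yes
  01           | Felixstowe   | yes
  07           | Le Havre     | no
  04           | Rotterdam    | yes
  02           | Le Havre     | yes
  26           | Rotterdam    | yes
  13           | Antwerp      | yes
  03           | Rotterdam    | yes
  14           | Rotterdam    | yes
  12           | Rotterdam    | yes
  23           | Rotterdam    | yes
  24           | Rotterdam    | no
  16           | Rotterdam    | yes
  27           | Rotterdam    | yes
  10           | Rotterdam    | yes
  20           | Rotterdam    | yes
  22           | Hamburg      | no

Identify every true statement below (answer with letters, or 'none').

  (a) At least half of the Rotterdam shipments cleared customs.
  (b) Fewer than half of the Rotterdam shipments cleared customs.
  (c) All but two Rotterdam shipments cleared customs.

|A| = 17, |A ∩ B| = 13, |A ∖ B| = 4.
(a) |A ∩ B| ≥ |A ∖ B|: holds.
(b) |A ∩ B| < |A ∖ B|: fails.
(c) |A ∖ B| = 2: fails.

(a)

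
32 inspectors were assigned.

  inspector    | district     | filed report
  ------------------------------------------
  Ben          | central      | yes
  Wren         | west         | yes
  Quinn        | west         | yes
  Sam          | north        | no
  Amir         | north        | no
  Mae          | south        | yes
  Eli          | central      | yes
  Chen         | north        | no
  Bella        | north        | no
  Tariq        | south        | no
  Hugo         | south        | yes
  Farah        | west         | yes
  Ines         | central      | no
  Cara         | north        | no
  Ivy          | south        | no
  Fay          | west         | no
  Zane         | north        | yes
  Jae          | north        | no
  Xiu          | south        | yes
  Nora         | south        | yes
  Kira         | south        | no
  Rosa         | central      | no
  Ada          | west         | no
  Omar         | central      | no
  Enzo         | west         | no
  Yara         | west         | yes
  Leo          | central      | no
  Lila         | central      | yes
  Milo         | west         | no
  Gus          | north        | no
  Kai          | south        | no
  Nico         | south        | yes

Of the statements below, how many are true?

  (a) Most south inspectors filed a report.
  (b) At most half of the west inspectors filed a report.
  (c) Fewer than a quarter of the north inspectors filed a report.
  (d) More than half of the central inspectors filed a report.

3

(a) south: |A| = 9, |A ∩ B| = 5; needs |A ∩ B| > |A ∖ B| — true.
(b) west: |A| = 8, |A ∩ B| = 4; needs |A ∩ B| ≤ |A ∖ B| — true.
(c) north: |A| = 8, |A ∩ B| = 1; needs |A ∩ B| / |A| < 1/4 — true.
(d) central: |A| = 7, |A ∩ B| = 3; needs |A ∩ B| > |A ∖ B| — false.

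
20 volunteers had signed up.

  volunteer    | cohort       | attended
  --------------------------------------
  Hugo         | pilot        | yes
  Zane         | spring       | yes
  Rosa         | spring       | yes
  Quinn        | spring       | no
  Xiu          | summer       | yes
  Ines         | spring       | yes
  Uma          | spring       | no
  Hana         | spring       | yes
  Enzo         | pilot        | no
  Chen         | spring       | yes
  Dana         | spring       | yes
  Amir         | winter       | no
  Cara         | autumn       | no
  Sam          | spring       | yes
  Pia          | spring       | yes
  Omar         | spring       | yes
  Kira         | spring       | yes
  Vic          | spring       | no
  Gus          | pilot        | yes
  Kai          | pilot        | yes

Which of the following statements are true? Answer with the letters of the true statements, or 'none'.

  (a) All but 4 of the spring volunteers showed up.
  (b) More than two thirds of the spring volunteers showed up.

(b)

|A| = 13, |A ∩ B| = 10, |A ∖ B| = 3.
(a) |A ∖ B| = 4: fails.
(b) |A ∩ B| / |A| > 2/3: holds.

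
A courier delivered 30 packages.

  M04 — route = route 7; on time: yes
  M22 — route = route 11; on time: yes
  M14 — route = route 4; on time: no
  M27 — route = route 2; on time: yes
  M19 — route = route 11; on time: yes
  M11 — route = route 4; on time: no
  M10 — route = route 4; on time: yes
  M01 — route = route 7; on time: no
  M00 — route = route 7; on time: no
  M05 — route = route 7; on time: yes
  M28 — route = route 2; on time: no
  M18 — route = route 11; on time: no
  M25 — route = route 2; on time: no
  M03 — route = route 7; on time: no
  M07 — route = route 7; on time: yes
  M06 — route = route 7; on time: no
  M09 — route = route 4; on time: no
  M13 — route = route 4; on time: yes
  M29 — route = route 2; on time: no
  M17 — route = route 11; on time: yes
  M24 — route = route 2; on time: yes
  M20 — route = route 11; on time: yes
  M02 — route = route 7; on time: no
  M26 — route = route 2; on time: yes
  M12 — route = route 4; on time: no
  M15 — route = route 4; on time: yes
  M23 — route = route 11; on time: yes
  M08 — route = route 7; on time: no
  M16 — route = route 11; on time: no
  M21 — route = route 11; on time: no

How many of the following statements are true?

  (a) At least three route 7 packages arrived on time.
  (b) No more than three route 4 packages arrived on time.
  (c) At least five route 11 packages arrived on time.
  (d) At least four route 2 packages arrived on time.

3

(a) route 7: |A| = 9, |A ∩ B| = 3; needs |A ∩ B| ≥ 3 — true.
(b) route 4: |A| = 7, |A ∩ B| = 3; needs |A ∩ B| ≤ 3 — true.
(c) route 11: |A| = 8, |A ∩ B| = 5; needs |A ∩ B| ≥ 5 — true.
(d) route 2: |A| = 6, |A ∩ B| = 3; needs |A ∩ B| ≥ 4 — false.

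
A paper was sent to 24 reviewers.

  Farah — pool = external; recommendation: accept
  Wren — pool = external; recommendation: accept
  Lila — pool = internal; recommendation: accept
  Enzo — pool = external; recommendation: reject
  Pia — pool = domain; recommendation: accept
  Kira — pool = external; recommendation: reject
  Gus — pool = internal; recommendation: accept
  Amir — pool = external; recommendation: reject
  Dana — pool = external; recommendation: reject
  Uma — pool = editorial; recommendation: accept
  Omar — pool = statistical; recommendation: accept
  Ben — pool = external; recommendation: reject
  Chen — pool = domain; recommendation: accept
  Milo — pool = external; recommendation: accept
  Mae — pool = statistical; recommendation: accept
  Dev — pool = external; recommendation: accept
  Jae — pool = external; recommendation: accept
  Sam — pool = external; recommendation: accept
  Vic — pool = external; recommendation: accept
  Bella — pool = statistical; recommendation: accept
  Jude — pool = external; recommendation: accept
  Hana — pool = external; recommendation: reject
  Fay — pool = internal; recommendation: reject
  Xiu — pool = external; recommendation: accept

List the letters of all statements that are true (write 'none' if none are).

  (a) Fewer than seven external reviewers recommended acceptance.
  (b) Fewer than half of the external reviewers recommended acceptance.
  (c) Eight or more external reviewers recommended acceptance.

|A| = 15, |A ∩ B| = 9, |A ∖ B| = 6.
(a) |A ∩ B| < 7: fails.
(b) |A ∩ B| < |A ∖ B|: fails.
(c) |A ∩ B| ≥ 8: holds.

(c)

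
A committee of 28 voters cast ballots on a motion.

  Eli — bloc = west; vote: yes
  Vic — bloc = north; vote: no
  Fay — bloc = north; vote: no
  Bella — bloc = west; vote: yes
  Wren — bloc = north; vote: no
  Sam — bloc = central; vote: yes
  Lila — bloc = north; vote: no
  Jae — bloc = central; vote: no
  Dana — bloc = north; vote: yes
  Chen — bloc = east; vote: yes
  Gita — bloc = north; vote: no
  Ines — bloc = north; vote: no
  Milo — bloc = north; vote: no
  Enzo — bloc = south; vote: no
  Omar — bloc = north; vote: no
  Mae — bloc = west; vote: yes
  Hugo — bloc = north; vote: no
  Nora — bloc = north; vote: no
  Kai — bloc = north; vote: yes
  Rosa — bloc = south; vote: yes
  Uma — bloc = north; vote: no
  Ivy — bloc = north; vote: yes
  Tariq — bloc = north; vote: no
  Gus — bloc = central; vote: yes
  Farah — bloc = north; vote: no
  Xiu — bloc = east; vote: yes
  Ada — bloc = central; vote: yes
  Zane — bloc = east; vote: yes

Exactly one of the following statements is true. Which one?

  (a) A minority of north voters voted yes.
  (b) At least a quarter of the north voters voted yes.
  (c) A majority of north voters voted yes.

(a)

|A| = 16, |A ∩ B| = 3, |A ∖ B| = 13.
(a) requires |A ∩ B| < |A ∖ B|: true.
(b) requires |A ∩ B| / |A| ≥ 1/4: false.
(c) requires |A ∩ B| > |A ∖ B|: false.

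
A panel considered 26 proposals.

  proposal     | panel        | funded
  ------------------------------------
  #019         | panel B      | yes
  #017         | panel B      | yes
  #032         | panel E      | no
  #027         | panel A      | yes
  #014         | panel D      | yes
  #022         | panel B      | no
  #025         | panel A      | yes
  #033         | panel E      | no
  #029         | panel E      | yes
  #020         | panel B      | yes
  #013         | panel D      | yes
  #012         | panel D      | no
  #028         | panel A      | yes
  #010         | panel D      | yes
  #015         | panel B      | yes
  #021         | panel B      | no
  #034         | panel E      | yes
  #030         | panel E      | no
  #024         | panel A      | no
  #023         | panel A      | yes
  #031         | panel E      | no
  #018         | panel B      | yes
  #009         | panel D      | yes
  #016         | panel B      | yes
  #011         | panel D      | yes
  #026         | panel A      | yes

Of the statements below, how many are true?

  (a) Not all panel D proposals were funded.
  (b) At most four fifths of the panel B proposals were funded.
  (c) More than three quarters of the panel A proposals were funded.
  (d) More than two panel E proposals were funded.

(a) panel D: |A| = 6, |A ∩ B| = 5; needs A ⊄ B (|A ∖ B| ≥ 1) — true.
(b) panel B: |A| = 8, |A ∩ B| = 6; needs |A ∩ B| / |A| ≤ 4/5 — true.
(c) panel A: |A| = 6, |A ∩ B| = 5; needs |A ∩ B| / |A| > 3/4 — true.
(d) panel E: |A| = 6, |A ∩ B| = 2; needs |A ∩ B| > 2 — false.

3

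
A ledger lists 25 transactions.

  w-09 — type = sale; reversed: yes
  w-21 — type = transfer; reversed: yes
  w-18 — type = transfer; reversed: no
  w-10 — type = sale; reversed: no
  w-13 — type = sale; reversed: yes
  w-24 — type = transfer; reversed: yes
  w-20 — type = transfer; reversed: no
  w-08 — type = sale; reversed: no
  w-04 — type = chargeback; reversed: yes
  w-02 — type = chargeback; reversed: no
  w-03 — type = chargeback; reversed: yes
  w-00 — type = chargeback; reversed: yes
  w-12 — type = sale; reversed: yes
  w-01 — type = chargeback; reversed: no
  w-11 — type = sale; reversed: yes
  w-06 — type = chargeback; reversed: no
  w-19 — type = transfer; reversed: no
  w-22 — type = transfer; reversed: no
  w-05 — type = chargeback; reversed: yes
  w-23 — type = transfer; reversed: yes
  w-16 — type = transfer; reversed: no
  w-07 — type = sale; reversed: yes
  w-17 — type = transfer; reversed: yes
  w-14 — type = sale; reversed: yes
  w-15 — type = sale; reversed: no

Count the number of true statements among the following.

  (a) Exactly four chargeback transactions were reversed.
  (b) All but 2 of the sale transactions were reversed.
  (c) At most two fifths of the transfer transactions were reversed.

1

(a) chargeback: |A| = 7, |A ∩ B| = 4; needs |A ∩ B| = 4 — true.
(b) sale: |A| = 9, |A ∩ B| = 6; needs |A ∖ B| = 2 — false.
(c) transfer: |A| = 9, |A ∩ B| = 4; needs |A ∩ B| / |A| ≤ 2/5 — false.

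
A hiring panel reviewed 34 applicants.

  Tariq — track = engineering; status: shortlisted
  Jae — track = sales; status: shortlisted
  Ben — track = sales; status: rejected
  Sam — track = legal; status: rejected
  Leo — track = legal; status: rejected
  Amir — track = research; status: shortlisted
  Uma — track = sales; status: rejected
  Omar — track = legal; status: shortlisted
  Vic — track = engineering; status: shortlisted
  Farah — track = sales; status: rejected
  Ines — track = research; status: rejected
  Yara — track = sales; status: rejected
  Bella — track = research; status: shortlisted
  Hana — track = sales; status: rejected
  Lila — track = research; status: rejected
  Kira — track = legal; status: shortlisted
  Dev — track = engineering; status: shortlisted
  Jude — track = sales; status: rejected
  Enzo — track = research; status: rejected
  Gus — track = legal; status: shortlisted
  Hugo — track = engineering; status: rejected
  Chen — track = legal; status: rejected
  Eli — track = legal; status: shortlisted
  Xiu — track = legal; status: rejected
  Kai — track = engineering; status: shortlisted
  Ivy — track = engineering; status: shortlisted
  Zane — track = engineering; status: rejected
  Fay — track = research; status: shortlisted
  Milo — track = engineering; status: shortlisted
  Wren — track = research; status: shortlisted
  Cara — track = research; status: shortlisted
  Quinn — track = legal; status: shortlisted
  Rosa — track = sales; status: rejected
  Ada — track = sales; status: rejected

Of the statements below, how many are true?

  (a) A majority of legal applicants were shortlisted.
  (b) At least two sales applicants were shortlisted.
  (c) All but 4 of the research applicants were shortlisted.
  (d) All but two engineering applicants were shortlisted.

(a) legal: |A| = 9, |A ∩ B| = 5; needs |A ∩ B| > |A ∖ B| — true.
(b) sales: |A| = 9, |A ∩ B| = 1; needs |A ∩ B| ≥ 2 — false.
(c) research: |A| = 8, |A ∩ B| = 5; needs |A ∖ B| = 4 — false.
(d) engineering: |A| = 8, |A ∩ B| = 6; needs |A ∖ B| = 2 — true.

2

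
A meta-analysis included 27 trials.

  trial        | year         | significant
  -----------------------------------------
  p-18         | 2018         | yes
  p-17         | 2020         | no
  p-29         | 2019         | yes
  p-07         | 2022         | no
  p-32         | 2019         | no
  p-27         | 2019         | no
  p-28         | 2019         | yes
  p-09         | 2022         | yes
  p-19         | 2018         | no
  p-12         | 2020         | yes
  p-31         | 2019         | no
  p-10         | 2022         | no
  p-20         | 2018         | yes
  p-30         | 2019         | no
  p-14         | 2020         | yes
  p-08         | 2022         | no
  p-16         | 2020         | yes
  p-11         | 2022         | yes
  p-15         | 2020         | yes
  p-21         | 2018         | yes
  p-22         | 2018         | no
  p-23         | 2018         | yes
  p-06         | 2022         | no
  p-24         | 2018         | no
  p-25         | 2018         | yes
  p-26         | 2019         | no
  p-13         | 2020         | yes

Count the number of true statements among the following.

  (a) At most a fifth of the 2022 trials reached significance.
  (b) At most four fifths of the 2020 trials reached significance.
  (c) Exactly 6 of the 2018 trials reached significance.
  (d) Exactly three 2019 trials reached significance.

(a) 2022: |A| = 6, |A ∩ B| = 2; needs |A ∩ B| / |A| ≤ 1/5 — false.
(b) 2020: |A| = 6, |A ∩ B| = 5; needs |A ∩ B| / |A| ≤ 4/5 — false.
(c) 2018: |A| = 8, |A ∩ B| = 5; needs |A ∩ B| = 6 — false.
(d) 2019: |A| = 7, |A ∩ B| = 2; needs |A ∩ B| = 3 — false.

0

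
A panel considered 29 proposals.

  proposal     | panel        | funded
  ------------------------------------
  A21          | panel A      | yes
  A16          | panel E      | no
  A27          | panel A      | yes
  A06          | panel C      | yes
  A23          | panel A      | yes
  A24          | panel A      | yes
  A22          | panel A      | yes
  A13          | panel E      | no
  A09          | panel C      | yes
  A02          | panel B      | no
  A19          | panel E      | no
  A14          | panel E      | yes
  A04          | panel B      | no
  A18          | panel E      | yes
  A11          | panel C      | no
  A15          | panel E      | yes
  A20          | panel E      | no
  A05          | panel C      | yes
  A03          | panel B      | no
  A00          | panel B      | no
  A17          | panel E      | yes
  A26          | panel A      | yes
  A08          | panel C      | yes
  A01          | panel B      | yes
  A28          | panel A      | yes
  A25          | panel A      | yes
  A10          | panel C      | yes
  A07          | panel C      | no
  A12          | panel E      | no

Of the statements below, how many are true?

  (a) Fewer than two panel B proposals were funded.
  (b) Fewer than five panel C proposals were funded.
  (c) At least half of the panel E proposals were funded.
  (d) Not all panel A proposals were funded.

1

(a) panel B: |A| = 5, |A ∩ B| = 1; needs |A ∩ B| < 2 — true.
(b) panel C: |A| = 7, |A ∩ B| = 5; needs |A ∩ B| < 5 — false.
(c) panel E: |A| = 9, |A ∩ B| = 4; needs |A ∩ B| ≥ |A ∖ B| — false.
(d) panel A: |A| = 8, |A ∩ B| = 8; needs A ⊄ B (|A ∖ B| ≥ 1) — false.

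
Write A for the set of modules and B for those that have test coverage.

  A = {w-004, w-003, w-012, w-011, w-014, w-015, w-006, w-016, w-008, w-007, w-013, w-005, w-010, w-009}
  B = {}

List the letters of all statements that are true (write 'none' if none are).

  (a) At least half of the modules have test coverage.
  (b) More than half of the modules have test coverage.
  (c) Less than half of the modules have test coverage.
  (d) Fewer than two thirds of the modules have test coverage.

|A| = 14, |A ∩ B| = 0, |A ∖ B| = 14.
(a) |A ∩ B| ≥ |A ∖ B|: fails.
(b) |A ∩ B| > |A ∖ B|: fails.
(c) |A ∩ B| < |A ∖ B|: holds.
(d) |A ∩ B| / |A| < 2/3: holds.

(c), (d)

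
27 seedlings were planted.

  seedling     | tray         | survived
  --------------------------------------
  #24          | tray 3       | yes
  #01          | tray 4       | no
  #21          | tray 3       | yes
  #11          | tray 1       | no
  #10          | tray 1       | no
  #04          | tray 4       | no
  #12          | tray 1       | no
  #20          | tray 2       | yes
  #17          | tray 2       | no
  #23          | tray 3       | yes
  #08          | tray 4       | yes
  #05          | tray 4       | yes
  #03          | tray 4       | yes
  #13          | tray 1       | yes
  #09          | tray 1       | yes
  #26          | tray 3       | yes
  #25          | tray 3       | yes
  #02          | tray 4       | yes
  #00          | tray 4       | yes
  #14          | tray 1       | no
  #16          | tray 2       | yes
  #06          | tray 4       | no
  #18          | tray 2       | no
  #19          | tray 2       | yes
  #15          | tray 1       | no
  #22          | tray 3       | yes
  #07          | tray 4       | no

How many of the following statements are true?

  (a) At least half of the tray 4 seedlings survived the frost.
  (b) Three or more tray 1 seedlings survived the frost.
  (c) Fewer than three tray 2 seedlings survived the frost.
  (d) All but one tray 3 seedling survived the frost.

(a) tray 4: |A| = 9, |A ∩ B| = 5; needs |A ∩ B| ≥ |A ∖ B| — true.
(b) tray 1: |A| = 7, |A ∩ B| = 2; needs |A ∩ B| ≥ 3 — false.
(c) tray 2: |A| = 5, |A ∩ B| = 3; needs |A ∩ B| < 3 — false.
(d) tray 3: |A| = 6, |A ∩ B| = 6; needs |A ∖ B| = 1 — false.

1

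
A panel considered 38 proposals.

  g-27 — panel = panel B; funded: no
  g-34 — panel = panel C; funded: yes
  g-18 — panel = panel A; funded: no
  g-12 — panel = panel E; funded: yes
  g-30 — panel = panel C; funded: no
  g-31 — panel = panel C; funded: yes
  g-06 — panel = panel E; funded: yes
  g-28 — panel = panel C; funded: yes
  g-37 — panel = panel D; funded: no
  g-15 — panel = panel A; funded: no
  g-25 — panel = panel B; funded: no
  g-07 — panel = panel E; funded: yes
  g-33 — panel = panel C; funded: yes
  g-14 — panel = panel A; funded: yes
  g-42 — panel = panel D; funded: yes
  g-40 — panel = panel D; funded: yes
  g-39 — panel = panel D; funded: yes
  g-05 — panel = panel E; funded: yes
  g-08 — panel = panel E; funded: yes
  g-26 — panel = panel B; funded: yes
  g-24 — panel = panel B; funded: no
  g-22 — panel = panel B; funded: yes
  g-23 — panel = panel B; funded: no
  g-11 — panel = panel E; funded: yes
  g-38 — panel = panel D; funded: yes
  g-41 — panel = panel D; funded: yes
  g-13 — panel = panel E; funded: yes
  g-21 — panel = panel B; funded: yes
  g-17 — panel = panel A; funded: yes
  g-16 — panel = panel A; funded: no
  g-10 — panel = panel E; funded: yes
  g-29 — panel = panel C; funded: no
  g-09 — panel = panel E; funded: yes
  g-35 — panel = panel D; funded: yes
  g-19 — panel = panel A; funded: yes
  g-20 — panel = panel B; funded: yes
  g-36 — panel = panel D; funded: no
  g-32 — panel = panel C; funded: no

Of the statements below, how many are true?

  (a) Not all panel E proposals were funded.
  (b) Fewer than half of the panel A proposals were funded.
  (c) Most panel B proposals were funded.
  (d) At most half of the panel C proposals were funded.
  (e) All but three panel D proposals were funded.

(a) panel E: |A| = 9, |A ∩ B| = 9; needs A ⊄ B (|A ∖ B| ≥ 1) — false.
(b) panel A: |A| = 6, |A ∩ B| = 3; needs |A ∩ B| < |A ∖ B| — false.
(c) panel B: |A| = 8, |A ∩ B| = 4; needs |A ∩ B| > |A ∖ B| — false.
(d) panel C: |A| = 7, |A ∩ B| = 4; needs |A ∩ B| ≤ |A ∖ B| — false.
(e) panel D: |A| = 8, |A ∩ B| = 6; needs |A ∖ B| = 3 — false.

0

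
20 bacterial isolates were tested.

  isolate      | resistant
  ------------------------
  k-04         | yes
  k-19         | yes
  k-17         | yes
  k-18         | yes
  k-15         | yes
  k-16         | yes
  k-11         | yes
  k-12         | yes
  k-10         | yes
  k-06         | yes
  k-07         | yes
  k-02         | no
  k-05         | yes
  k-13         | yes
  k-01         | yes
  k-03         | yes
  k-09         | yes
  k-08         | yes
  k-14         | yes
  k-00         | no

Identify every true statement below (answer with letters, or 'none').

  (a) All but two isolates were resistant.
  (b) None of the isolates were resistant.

(a)

|A| = 20, |A ∩ B| = 18, |A ∖ B| = 2.
(a) |A ∖ B| = 2: holds.
(b) A ∩ B = ∅ (|A ∩ B| = 0): fails.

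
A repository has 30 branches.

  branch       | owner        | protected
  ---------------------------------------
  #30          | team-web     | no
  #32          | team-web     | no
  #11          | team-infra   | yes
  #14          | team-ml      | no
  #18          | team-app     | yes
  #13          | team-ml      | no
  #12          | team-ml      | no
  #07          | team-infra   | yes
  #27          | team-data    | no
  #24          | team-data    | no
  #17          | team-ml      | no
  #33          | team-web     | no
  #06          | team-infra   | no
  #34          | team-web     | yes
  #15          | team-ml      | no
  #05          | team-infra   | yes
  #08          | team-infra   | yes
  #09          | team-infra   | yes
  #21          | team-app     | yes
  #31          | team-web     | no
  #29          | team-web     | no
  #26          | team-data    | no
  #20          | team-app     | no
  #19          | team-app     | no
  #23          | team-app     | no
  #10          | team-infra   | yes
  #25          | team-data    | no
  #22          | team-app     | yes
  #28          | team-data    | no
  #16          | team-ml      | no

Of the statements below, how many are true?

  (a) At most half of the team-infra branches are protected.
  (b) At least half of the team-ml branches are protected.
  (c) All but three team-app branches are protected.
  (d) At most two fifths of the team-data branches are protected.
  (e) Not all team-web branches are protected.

(a) team-infra: |A| = 7, |A ∩ B| = 6; needs |A ∩ B| ≤ |A ∖ B| — false.
(b) team-ml: |A| = 6, |A ∩ B| = 0; needs |A ∩ B| ≥ |A ∖ B| — false.
(c) team-app: |A| = 6, |A ∩ B| = 3; needs |A ∖ B| = 3 — true.
(d) team-data: |A| = 5, |A ∩ B| = 0; needs |A ∩ B| / |A| ≤ 2/5 — true.
(e) team-web: |A| = 6, |A ∩ B| = 1; needs A ⊄ B (|A ∖ B| ≥ 1) — true.

3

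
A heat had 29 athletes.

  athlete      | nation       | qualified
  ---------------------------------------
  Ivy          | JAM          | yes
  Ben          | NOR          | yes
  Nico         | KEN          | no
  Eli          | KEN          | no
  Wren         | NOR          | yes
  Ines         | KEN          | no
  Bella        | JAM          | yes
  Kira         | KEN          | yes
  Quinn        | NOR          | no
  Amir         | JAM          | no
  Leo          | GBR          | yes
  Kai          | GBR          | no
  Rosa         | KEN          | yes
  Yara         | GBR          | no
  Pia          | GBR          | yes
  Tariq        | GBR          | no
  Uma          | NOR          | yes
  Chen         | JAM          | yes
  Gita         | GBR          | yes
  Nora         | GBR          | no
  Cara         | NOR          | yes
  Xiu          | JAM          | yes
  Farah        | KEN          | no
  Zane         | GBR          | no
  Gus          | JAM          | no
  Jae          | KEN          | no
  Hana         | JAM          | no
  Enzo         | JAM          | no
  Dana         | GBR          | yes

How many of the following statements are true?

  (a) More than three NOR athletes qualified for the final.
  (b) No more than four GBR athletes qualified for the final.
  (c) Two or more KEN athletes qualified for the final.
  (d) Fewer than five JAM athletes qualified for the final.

(a) NOR: |A| = 5, |A ∩ B| = 4; needs |A ∩ B| > 3 — true.
(b) GBR: |A| = 9, |A ∩ B| = 4; needs |A ∩ B| ≤ 4 — true.
(c) KEN: |A| = 7, |A ∩ B| = 2; needs |A ∩ B| ≥ 2 — true.
(d) JAM: |A| = 8, |A ∩ B| = 4; needs |A ∩ B| < 5 — true.

4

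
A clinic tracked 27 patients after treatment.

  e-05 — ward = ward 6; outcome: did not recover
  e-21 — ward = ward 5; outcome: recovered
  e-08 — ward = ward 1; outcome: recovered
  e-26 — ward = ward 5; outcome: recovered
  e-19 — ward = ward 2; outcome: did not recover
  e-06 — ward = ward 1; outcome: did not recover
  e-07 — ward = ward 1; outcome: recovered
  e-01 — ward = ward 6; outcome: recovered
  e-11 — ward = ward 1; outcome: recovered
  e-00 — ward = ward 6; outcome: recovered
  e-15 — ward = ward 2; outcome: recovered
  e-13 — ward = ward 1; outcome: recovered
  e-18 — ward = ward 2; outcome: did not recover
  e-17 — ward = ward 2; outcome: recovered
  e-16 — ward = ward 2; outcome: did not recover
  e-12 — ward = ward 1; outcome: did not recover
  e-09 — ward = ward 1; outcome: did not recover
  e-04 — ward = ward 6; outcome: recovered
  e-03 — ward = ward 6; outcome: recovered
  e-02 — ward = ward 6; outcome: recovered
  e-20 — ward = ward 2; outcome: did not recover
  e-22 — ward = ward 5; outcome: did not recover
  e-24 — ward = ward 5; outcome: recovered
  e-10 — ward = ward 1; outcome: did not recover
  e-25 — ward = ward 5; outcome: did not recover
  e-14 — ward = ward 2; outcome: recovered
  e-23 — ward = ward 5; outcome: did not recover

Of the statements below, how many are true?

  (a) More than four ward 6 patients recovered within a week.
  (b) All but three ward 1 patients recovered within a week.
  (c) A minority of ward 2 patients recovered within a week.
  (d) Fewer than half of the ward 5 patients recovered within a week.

(a) ward 6: |A| = 6, |A ∩ B| = 5; needs |A ∩ B| > 4 — true.
(b) ward 1: |A| = 8, |A ∩ B| = 4; needs |A ∖ B| = 3 — false.
(c) ward 2: |A| = 7, |A ∩ B| = 3; needs |A ∩ B| < |A ∖ B| — true.
(d) ward 5: |A| = 6, |A ∩ B| = 3; needs |A ∩ B| < |A ∖ B| — false.

2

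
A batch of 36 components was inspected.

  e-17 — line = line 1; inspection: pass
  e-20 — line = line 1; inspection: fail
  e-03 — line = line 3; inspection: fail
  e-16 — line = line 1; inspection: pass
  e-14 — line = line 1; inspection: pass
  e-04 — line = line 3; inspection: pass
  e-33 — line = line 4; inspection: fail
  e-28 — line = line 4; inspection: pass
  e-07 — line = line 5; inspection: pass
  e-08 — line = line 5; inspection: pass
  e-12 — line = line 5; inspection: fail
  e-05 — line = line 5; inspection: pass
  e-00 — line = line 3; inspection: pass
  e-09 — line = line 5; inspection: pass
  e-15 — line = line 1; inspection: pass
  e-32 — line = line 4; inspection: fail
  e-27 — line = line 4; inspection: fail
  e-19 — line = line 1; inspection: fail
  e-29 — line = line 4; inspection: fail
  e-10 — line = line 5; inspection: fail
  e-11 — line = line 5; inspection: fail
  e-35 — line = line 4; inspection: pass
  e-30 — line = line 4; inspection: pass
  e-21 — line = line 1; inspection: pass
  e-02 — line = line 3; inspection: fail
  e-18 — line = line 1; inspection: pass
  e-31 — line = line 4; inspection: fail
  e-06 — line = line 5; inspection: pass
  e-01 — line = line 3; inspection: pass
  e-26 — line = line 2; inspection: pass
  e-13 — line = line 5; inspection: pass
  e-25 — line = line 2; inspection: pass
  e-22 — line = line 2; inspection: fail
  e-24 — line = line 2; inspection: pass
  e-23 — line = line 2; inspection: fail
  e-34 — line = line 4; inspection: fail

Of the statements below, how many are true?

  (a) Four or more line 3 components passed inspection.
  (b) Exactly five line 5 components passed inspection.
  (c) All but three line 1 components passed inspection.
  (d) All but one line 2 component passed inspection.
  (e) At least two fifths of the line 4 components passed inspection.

0

(a) line 3: |A| = 5, |A ∩ B| = 3; needs |A ∩ B| ≥ 4 — false.
(b) line 5: |A| = 9, |A ∩ B| = 6; needs |A ∩ B| = 5 — false.
(c) line 1: |A| = 8, |A ∩ B| = 6; needs |A ∖ B| = 3 — false.
(d) line 2: |A| = 5, |A ∩ B| = 3; needs |A ∖ B| = 1 — false.
(e) line 4: |A| = 9, |A ∩ B| = 3; needs |A ∩ B| / |A| ≥ 2/5 — false.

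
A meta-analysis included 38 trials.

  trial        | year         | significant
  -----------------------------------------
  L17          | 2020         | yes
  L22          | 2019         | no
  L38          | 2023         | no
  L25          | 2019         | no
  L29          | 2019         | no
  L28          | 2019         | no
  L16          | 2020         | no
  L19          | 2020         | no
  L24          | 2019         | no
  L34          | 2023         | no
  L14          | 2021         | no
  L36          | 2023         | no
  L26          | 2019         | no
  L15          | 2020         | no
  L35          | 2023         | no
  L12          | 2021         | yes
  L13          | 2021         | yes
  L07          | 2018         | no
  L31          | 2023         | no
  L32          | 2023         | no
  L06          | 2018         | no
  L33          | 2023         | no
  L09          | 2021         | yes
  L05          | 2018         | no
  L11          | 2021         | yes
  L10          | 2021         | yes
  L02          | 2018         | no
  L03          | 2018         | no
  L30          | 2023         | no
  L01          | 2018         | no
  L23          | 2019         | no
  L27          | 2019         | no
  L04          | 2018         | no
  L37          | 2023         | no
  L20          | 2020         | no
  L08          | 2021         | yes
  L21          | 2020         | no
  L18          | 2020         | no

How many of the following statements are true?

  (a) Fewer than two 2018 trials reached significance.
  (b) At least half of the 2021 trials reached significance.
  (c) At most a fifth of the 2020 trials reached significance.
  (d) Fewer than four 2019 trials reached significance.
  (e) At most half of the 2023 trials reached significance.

5

(a) 2018: |A| = 7, |A ∩ B| = 0; needs |A ∩ B| < 2 — true.
(b) 2021: |A| = 7, |A ∩ B| = 6; needs |A ∩ B| ≥ |A ∖ B| — true.
(c) 2020: |A| = 7, |A ∩ B| = 1; needs |A ∩ B| / |A| ≤ 1/5 — true.
(d) 2019: |A| = 8, |A ∩ B| = 0; needs |A ∩ B| < 4 — true.
(e) 2023: |A| = 9, |A ∩ B| = 0; needs |A ∩ B| ≤ |A ∖ B| — true.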